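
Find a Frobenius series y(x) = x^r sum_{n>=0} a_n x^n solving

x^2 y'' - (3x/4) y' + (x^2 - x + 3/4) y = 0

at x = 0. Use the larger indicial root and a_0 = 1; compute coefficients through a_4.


Write in Frobenius form y'' + (p(x)/x) y' + (q(x)/x^2) y = 0:
  p(x) = -3/4,  q(x) = x^2 - x + 3/4.
Indicial equation: r(r-1) + (-3/4) r + (3/4) = 0 -> roots r_1 = 1, r_2 = 3/4.
Take r = r_1 = 1. Let y(x) = x^r sum_{n>=0} a_n x^n with a_0 = 1.
Substitute y = x^r sum a_n x^n and match x^{r+n}. The recurrence is
  D(n) a_n - 1 a_{n-1} + 1 a_{n-2} = 0,  where D(n) = (r+n)(r+n-1) + (-3/4)(r+n) + (3/4).
  a_n = [1 a_{n-1} - 1 a_{n-2}] / D(n).
Since the indicial polynomial factors as (r - r_1)(r - r_2), D(n) = (r_1 + n - r_1)(r_1 + n - r_2) = n(n + 1/4).
Evaluating step by step (a_0 = 1):
  n = 1: D(1) = 1(1 + 1/4) = 5/4; numerator = 1(1) = 1; a_1 = (1)/(5/4) = 4/5
  n = 2: D(2) = 2(2 + 1/4) = 9/2; numerator = 1(4/5) - 1(1) = -1/5; a_2 = (-1/5)/(9/2) = -2/45
  n = 3: D(3) = 3(3 + 1/4) = 39/4; numerator = 1(-2/45) - 1(4/5) = -38/45; a_3 = (-38/45)/(39/4) = -152/1755
  n = 4: D(4) = 4(4 + 1/4) = 17; numerator = 1(-152/1755) - 1(-2/45) = -74/1755; a_4 = (-74/1755)/(17) = -74/29835

r = 1; a_0 = 1; a_1 = 4/5; a_2 = -2/45; a_3 = -152/1755; a_4 = -74/29835


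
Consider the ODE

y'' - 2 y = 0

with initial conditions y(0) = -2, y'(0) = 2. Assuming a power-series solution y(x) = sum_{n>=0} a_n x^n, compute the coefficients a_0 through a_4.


Ansatz: y(x) = sum_{n>=0} a_n x^n, so y'(x) = sum_{n>=1} n a_n x^(n-1) and y''(x) = sum_{n>=2} n(n-1) a_n x^(n-2).
Substitute into P(x) y'' + Q(x) y' + R(x) y = 0 with P(x) = 1, Q(x) = 0, R(x) = -2, and match powers of x.
Initial conditions: a_0 = -2, a_1 = 2.
Setting the coefficient of each power of x to zero and solving order by order (substituting the coefficients already found):
  x^0: 2 a_2 - 2 a_0 = 0  ->  2 a_2 = 2 a_0 = -4  ->  a_2 = -2
  x^1: 6 a_3 - 2 a_1 = 0  ->  6 a_3 = 2 a_1 = 4  ->  a_3 = 2/3
  x^2: 12 a_4 - 2 a_2 = 0  ->  12 a_4 = 2 a_2 = -4  ->  a_4 = -1/3
Truncated series: y(x) = -2 + 2 x - 2 x^2 + (2/3) x^3 - (1/3) x^4 + O(x^5).

a_0 = -2; a_1 = 2; a_2 = -2; a_3 = 2/3; a_4 = -1/3


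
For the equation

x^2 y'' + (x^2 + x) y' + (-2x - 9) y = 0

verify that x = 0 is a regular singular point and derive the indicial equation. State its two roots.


Divide by x^2 to reach normal form y'' + P_1(x) y' + P_2(x) y = 0 with P_1(x) = 1 + 1/x and P_2(x) = -2/x - 9/x^2.
x = 0 is a singular point because the y'-coefficient 1 + 1/x has a pole at x = 0 and the y-coefficient -2/x - 9/x^2 has a pole at x = 0.
It is a regular singular point because x P_1(x) = p(x) = x + 1 and x^2 P_2(x) = q(x) = -2x - 9 are polynomials, hence analytic at x = 0.
p(0) = 1,  q(0) = -9.
Indicial equation: r(r-1) + p(0) r + q(0) = 0, i.e. r^2 + (p(0) - 1) r + q(0) = 0, i.e. r^2 - 9 = 0.
Discriminant: (0)^2 - 4(-9) = 36, so r = (0 ± 6)/2.
Solving: r_1 = 3, r_2 = -3.

indicial: r^2 - 9 = 0; roots r_1 = 3, r_2 = -3


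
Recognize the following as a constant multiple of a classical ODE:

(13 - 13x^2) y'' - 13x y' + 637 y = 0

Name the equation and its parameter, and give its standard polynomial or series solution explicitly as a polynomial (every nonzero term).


All three coefficients share the factor 13; dividing through by 13 gives  (1 - x^2) y'' - x y' + 49 y = 0.
This matches the Chebyshev equation (1 - x^2) y'' - x y' + n^2 y = 0 (note the -x y' term, not -2x y') with n^2 = 49, so n = 7; the polynomial solution is T_7(x).
With y = sum_k a_k x^k, matching x^k gives (k+2)(k+1) a_{k+2} = (k^2 - n^2) a_k = (k - 7)(k + 7) a_k. The right side vanishes at k = 7, so the series with the parity of 7 terminates at degree 7.
Standard normalization: leading coefficient of T_n is 2^(n-1), so a_7 = 2^6 = 64. Work downward with a_k = (k+1)(k+2) a_{k+2} / ((k - 7)(k + 7)):
  a_5 = (6)(7)(64) / ((5 - 7)(5 + 7)) = 2688/(-24) = -112
  a_3 = (4)(5)(-112) / ((3 - 7)(3 + 7)) = -2240/(-40) = 56
  a_1 = (2)(3)(56) / ((1 - 7)(1 + 7)) = 336/(-48) = -7
Hence T_7(x) = 64 x^7 - 112 x^5 + 56 x^3 - 7 x.

T_7(x); series = 64 x^7 - 112 x^5 + 56 x^3 - 7 x


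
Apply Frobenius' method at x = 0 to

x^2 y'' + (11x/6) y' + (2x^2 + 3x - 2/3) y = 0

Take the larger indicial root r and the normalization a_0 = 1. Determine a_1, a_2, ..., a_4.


Write in Frobenius form y'' + (p(x)/x) y' + (q(x)/x^2) y = 0:
  p(x) = 11/6,  q(x) = 2x^2 + 3x - 2/3.
Indicial equation: r(r-1) + (11/6) r + (-2/3) = 0 -> roots r_1 = 1/2, r_2 = -4/3.
Take r = r_1 = 1/2. Let y(x) = x^r sum_{n>=0} a_n x^n with a_0 = 1.
Substitute y = x^r sum a_n x^n and match x^{r+n}. The recurrence is
  D(n) a_n + 3 a_{n-1} + 2 a_{n-2} = 0,  where D(n) = (r+n)(r+n-1) + (11/6)(r+n) + (-2/3).
  a_n = [-3 a_{n-1} - 2 a_{n-2}] / D(n).
Since the indicial polynomial factors as (r - r_1)(r - r_2), D(n) = (r_1 + n - r_1)(r_1 + n - r_2) = n(n + 11/6).
Evaluating step by step (a_0 = 1):
  n = 1: D(1) = 1(1 + 11/6) = 17/6; numerator = -3(1) = -3; a_1 = (-3)/(17/6) = -18/17
  n = 2: D(2) = 2(2 + 11/6) = 23/3; numerator = -3(-18/17) - 2(1) = 20/17; a_2 = (20/17)/(23/3) = 60/391
  n = 3: D(3) = 3(3 + 11/6) = 29/2; numerator = -3(60/391) - 2(-18/17) = 648/391; a_3 = (648/391)/(29/2) = 1296/11339
  n = 4: D(4) = 4(4 + 11/6) = 70/3; numerator = -3(1296/11339) - 2(60/391) = -7368/11339; a_4 = (-7368/11339)/(70/3) = -11052/396865

r = 1/2; a_0 = 1; a_1 = -18/17; a_2 = 60/391; a_3 = 1296/11339; a_4 = -11052/396865


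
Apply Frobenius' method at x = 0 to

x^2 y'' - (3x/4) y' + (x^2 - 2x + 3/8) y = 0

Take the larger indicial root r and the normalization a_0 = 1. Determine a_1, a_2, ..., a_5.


Write in Frobenius form y'' + (p(x)/x) y' + (q(x)/x^2) y = 0:
  p(x) = -3/4,  q(x) = x^2 - 2x + 3/8.
Indicial equation: r(r-1) + (-3/4) r + (3/8) = 0 -> roots r_1 = 3/2, r_2 = 1/4.
Take r = r_1 = 3/2. Let y(x) = x^r sum_{n>=0} a_n x^n with a_0 = 1.
Substitute y = x^r sum a_n x^n and match x^{r+n}. The recurrence is
  D(n) a_n - 2 a_{n-1} + 1 a_{n-2} = 0,  where D(n) = (r+n)(r+n-1) + (-3/4)(r+n) + (3/8).
  a_n = [2 a_{n-1} - 1 a_{n-2}] / D(n).
Since the indicial polynomial factors as (r - r_1)(r - r_2), D(n) = (r_1 + n - r_1)(r_1 + n - r_2) = n(n + 5/4).
Evaluating step by step (a_0 = 1):
  n = 1: D(1) = 1(1 + 5/4) = 9/4; numerator = 2(1) = 2; a_1 = (2)/(9/4) = 8/9
  n = 2: D(2) = 2(2 + 5/4) = 13/2; numerator = 2(8/9) - 1(1) = 7/9; a_2 = (7/9)/(13/2) = 14/117
  n = 3: D(3) = 3(3 + 5/4) = 51/4; numerator = 2(14/117) - 1(8/9) = -76/117; a_3 = (-76/117)/(51/4) = -304/5967
  n = 4: D(4) = 4(4 + 5/4) = 21; numerator = 2(-304/5967) - 1(14/117) = -1322/5967; a_4 = (-1322/5967)/(21) = -1322/125307
  n = 5: D(5) = 5(5 + 5/4) = 125/4; numerator = 2(-1322/125307) - 1(-304/5967) = 220/7371; a_5 = (220/7371)/(125/4) = 176/184275

r = 3/2; a_0 = 1; a_1 = 8/9; a_2 = 14/117; a_3 = -304/5967; a_4 = -1322/125307; a_5 = 176/184275


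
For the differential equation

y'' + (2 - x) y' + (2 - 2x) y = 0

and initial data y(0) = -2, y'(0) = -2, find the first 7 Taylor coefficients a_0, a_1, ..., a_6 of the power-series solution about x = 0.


Ansatz: y(x) = sum_{n>=0} a_n x^n, so y'(x) = sum_{n>=1} n a_n x^(n-1) and y''(x) = sum_{n>=2} n(n-1) a_n x^(n-2).
Substitute into P(x) y'' + Q(x) y' + R(x) y = 0 with P(x) = 1, Q(x) = 2 - x, R(x) = 2 - 2x, and match powers of x.
Initial conditions: a_0 = -2, a_1 = -2.
Setting the coefficient of each power of x to zero and solving order by order (substituting the coefficients already found):
  x^0: 2 a_2 + 2 a_1 + 2 a_0 = 0  ->  2 a_2 = -2 a_1 - 2 a_0 = 8  ->  a_2 = 4
  x^1: 6 a_3 + 4 a_2 + a_1 - 2 a_0 = 0  ->  6 a_3 = -4 a_2 - a_1 + 2 a_0 = -18  ->  a_3 = -3
  x^2: 12 a_4 + 6 a_3 - 2 a_1 = 0  ->  12 a_4 = -6 a_3 + 2 a_1 = 14  ->  a_4 = 7/6
  x^3: 20 a_5 + 8 a_4 - a_3 - 2 a_2 = 0  ->  20 a_5 = -8 a_4 + a_3 + 2 a_2 = -13/3  ->  a_5 = -13/60
  x^4: 30 a_6 + 10 a_5 - 2 a_4 - 2 a_3 = 0  ->  30 a_6 = -10 a_5 + 2 a_4 + 2 a_3 = -3/2  ->  a_6 = -1/20
Truncated series: y(x) = -2 - 2 x + 4 x^2 - 3 x^3 + (7/6) x^4 - (13/60) x^5 - (1/20) x^6 + O(x^7).

a_0 = -2; a_1 = -2; a_2 = 4; a_3 = -3; a_4 = 7/6; a_5 = -13/60; a_6 = -1/20


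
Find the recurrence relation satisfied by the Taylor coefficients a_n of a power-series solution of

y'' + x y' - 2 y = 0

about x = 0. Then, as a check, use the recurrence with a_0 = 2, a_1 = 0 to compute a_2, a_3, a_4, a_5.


Substitute y = sum_n a_n x^n.
y''(x) has coefficient (n+2)(n+1) a_{n+2} at x^n;
x y'(x) has coefficient n a_n at x^n (shift);
-2 y(x) has coefficient -2 a_n at x^n.
Matching x^n: (n+2)(n+1) a_{n+2} + (n - 2) a_n = 0.
Thus a_{n+2} = (-n + 2) / ((n+1)(n+2)) * a_n.

Check with a_0 = 2, a_1 = 0 (apply the recurrence for n = 0, 1, 2, 3): a_0 = 2, a_1 = 0, a_2 = 2, a_3 = 0, a_4 = 0, a_5 = 0.

a_(n+2) = (-n + 2) / ((n+1)(n+2)) * a_n; check: a_0 = 2, a_1 = 0, a_2 = 2, a_3 = 0, a_4 = 0, a_5 = 0


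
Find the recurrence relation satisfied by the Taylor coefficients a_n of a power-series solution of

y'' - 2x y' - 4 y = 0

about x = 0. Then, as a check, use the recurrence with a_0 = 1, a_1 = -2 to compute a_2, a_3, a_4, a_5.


Substitute y = sum_n a_n x^n.
y''(x) has coefficient (n+2)(n+1) a_{n+2} at x^n;
-2 x y'(x) has coefficient -2 n a_n at x^n (shift);
-4 y(x) has coefficient -4 a_n at x^n.
Matching x^n: (n+2)(n+1) a_{n+2} + (-2n - 4) a_n = 0.
Thus a_{n+2} = (2n + 4) / ((n+1)(n+2)) * a_n.

Check with a_0 = 1, a_1 = -2 (apply the recurrence for n = 0, 1, 2, 3): a_0 = 1, a_1 = -2, a_2 = 2, a_3 = -2, a_4 = 4/3, a_5 = -1.

a_(n+2) = (2n + 4) / ((n+1)(n+2)) * a_n; check: a_0 = 1, a_1 = -2, a_2 = 2, a_3 = -2, a_4 = 4/3, a_5 = -1


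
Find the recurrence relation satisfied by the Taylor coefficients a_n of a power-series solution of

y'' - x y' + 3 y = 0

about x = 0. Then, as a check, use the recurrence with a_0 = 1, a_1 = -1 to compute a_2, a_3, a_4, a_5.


Substitute y = sum_n a_n x^n.
y''(x) has coefficient (n+2)(n+1) a_{n+2} at x^n;
-x y'(x) has coefficient -n a_n at x^n (shift);
3 y(x) has coefficient 3 a_n at x^n.
Matching x^n: (n+2)(n+1) a_{n+2} + (-n + 3) a_n = 0.
Thus a_{n+2} = (n - 3) / ((n+1)(n+2)) * a_n.

Check with a_0 = 1, a_1 = -1 (apply the recurrence for n = 0, 1, 2, 3): a_0 = 1, a_1 = -1, a_2 = -3/2, a_3 = 1/3, a_4 = 1/8, a_5 = 0.

a_(n+2) = (n - 3) / ((n+1)(n+2)) * a_n; check: a_0 = 1, a_1 = -1, a_2 = -3/2, a_3 = 1/3, a_4 = 1/8, a_5 = 0


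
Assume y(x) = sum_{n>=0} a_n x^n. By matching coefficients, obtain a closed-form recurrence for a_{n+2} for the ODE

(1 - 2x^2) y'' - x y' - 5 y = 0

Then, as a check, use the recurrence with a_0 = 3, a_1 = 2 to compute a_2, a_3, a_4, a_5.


Substitute y = sum_n a_n x^n.
(1 - 2 x^2) y'' contributes (n+2)(n+1) a_{n+2} - 2 n(n-1) a_n at x^n.
-x y'(x) contributes -n a_n at x^n.
-5 y(x) contributes -5 a_n at x^n.
Matching x^n: (n+2)(n+1) a_{n+2} + (-2 n(n-1) - n - 5) a_n = 0.
Thus a_{n+2} = (2 n(n-1) + n + 5) / ((n+1)(n+2)) * a_n.

Check with a_0 = 3, a_1 = 2 (apply the recurrence for n = 0, 1, 2, 3): a_0 = 3, a_1 = 2, a_2 = 15/2, a_3 = 2, a_4 = 55/8, a_5 = 2.

a_(n+2) = (2 n(n-1) + n + 5) / ((n+1)(n+2)) * a_n; check: a_0 = 3, a_1 = 2, a_2 = 15/2, a_3 = 2, a_4 = 55/8, a_5 = 2


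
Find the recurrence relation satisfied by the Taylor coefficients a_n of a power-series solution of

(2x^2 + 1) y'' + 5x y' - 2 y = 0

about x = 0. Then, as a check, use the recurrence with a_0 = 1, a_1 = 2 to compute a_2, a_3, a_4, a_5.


Substitute y = sum_n a_n x^n.
(1 + 2 x^2) y'' contributes (n+2)(n+1) a_{n+2} + 2 n(n-1) a_n at x^n.
5 x y'(x) contributes 5 n a_n at x^n.
-2 y(x) contributes -2 a_n at x^n.
Matching x^n: (n+2)(n+1) a_{n+2} + (2 n(n-1) + 5 n - 2) a_n = 0.
Thus a_{n+2} = (-2 n(n-1) - 5 n + 2) / ((n+1)(n+2)) * a_n.

Check with a_0 = 1, a_1 = 2 (apply the recurrence for n = 0, 1, 2, 3): a_0 = 1, a_1 = 2, a_2 = 1, a_3 = -1, a_4 = -1, a_5 = 5/4.

a_(n+2) = (-2 n(n-1) - 5 n + 2) / ((n+1)(n+2)) * a_n; check: a_0 = 1, a_1 = 2, a_2 = 1, a_3 = -1, a_4 = -1, a_5 = 5/4


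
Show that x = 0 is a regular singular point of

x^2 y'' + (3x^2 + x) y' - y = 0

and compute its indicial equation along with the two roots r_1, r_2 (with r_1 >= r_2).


Divide by x^2 to reach normal form y'' + P_1(x) y' + P_2(x) y = 0 with P_1(x) = 3 + 1/x and P_2(x) = -1/x^2.
x = 0 is a singular point because the y'-coefficient 3 + 1/x has a pole at x = 0 and the y-coefficient -1/x^2 has a pole at x = 0.
It is a regular singular point because x P_1(x) = p(x) = 3x + 1 and x^2 P_2(x) = q(x) = -1 are polynomials, hence analytic at x = 0.
p(0) = 1,  q(0) = -1.
Indicial equation: r(r-1) + p(0) r + q(0) = 0, i.e. r^2 + (p(0) - 1) r + q(0) = 0, i.e. r^2 - 1 = 0.
Discriminant: (0)^2 - 4(-1) = 4, so r = (0 ± 2)/2.
Solving: r_1 = 1, r_2 = -1.

indicial: r^2 - 1 = 0; roots r_1 = 1, r_2 = -1


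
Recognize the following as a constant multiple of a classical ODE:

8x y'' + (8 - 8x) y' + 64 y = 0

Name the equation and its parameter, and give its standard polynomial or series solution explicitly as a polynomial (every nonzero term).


All three coefficients share the factor 8; dividing through by 8 gives  x y'' + (1 - x) y' + 8 y = 0.
This matches the Laguerre equation x y'' + (1 - x) y' + n y = 0 with n = 8; the polynomial solution is L_8(x).
With y = sum_k a_k x^k, matching x^k gives (k+1)k a_{k+1} + (k+1) a_{k+1} - k a_k + n a_k = 0, i.e. (k+1)^2 a_{k+1} = (k - n) a_k = (k - 8) a_k. The right side vanishes at k = 8, so the series terminates at degree 8.
Standard normalization L_n(0) = 1 gives a_0 = 1. Work upward with a_{k+1} = (k - 8) a_k / (k+1)^2:
  a_1 = (0 - 8)(1) / 1^2 = -8/1 = -8
  a_2 = (1 - 8)(-8) / 2^2 = 56/4 = 14
  a_3 = (2 - 8)(14) / 3^2 = -84/9 = -28/3
  a_4 = (3 - 8)(-28/3) / 4^2 = (140/3)/16 = 35/12
  a_5 = (4 - 8)(35/12) / 5^2 = (-35/3)/25 = -7/15
  a_6 = (5 - 8)(-7/15) / 6^2 = (7/5)/36 = 7/180
  a_7 = (6 - 8)(7/180) / 7^2 = (-7/90)/49 = -1/630
  a_8 = (7 - 8)(-1/630) / 8^2 = (1/630)/64 = 1/40320
Hence L_8(x) = x^8/40320 - x^7/630 + 7 x^6/180 - 7 x^5/15 + 35 x^4/12 - 28 x^3/3 + 14 x^2 - 8 x + 1.

L_8(x); series = x^8/40320 - x^7/630 + 7 x^6/180 - 7 x^5/15 + 35 x^4/12 - 28 x^3/3 + 14 x^2 - 8 x + 1


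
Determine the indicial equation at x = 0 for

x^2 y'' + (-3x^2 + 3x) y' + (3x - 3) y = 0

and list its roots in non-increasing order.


Divide by x^2 to reach normal form y'' + P_1(x) y' + P_2(x) y = 0 with P_1(x) = -3 + 3/x and P_2(x) = 3/x - 3/x^2.
x = 0 is a singular point because the y'-coefficient -3 + 3/x has a pole at x = 0 and the y-coefficient 3/x - 3/x^2 has a pole at x = 0.
It is a regular singular point because x P_1(x) = p(x) = 3 - 3x and x^2 P_2(x) = q(x) = 3x - 3 are polynomials, hence analytic at x = 0.
p(0) = 3,  q(0) = -3.
Indicial equation: r(r-1) + p(0) r + q(0) = 0, i.e. r^2 + (p(0) - 1) r + q(0) = 0, i.e. r^2 + 2 r - 3 = 0.
Discriminant: (2)^2 - 4(-3) = 16, so r = (-2 ± 4)/2.
Solving: r_1 = 1, r_2 = -3.

indicial: r^2 + 2 r - 3 = 0; roots r_1 = 1, r_2 = -3


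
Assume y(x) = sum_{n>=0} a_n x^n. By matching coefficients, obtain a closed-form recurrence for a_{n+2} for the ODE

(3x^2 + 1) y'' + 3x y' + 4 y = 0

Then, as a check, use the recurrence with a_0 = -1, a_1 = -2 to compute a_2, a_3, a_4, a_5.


Substitute y = sum_n a_n x^n.
(1 + 3 x^2) y'' contributes (n+2)(n+1) a_{n+2} + 3 n(n-1) a_n at x^n.
3 x y'(x) contributes 3 n a_n at x^n.
4 y(x) contributes 4 a_n at x^n.
Matching x^n: (n+2)(n+1) a_{n+2} + (3 n(n-1) + 3 n + 4) a_n = 0.
Thus a_{n+2} = (-3 n(n-1) - 3 n - 4) / ((n+1)(n+2)) * a_n.

Check with a_0 = -1, a_1 = -2 (apply the recurrence for n = 0, 1, 2, 3): a_0 = -1, a_1 = -2, a_2 = 2, a_3 = 7/3, a_4 = -8/3, a_5 = -217/60.

a_(n+2) = (-3 n(n-1) - 3 n - 4) / ((n+1)(n+2)) * a_n; check: a_0 = -1, a_1 = -2, a_2 = 2, a_3 = 7/3, a_4 = -8/3, a_5 = -217/60


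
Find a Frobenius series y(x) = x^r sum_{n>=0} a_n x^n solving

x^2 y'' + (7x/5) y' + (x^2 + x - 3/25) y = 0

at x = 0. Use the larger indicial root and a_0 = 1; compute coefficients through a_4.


Write in Frobenius form y'' + (p(x)/x) y' + (q(x)/x^2) y = 0:
  p(x) = 7/5,  q(x) = x^2 + x - 3/25.
Indicial equation: r(r-1) + (7/5) r + (-3/25) = 0 -> roots r_1 = 1/5, r_2 = -3/5.
Take r = r_1 = 1/5. Let y(x) = x^r sum_{n>=0} a_n x^n with a_0 = 1.
Substitute y = x^r sum a_n x^n and match x^{r+n}. The recurrence is
  D(n) a_n + 1 a_{n-1} + 1 a_{n-2} = 0,  where D(n) = (r+n)(r+n-1) + (7/5)(r+n) + (-3/25).
  a_n = [-1 a_{n-1} - 1 a_{n-2}] / D(n).
Since the indicial polynomial factors as (r - r_1)(r - r_2), D(n) = (r_1 + n - r_1)(r_1 + n - r_2) = n(n + 4/5).
Evaluating step by step (a_0 = 1):
  n = 1: D(1) = 1(1 + 4/5) = 9/5; numerator = -1(1) = -1; a_1 = (-1)/(9/5) = -5/9
  n = 2: D(2) = 2(2 + 4/5) = 28/5; numerator = -1(-5/9) - 1(1) = -4/9; a_2 = (-4/9)/(28/5) = -5/63
  n = 3: D(3) = 3(3 + 4/5) = 57/5; numerator = -1(-5/63) - 1(-5/9) = 40/63; a_3 = (40/63)/(57/5) = 200/3591
  n = 4: D(4) = 4(4 + 4/5) = 96/5; numerator = -1(200/3591) - 1(-5/63) = 85/3591; a_4 = (85/3591)/(96/5) = 425/344736

r = 1/5; a_0 = 1; a_1 = -5/9; a_2 = -5/63; a_3 = 200/3591; a_4 = 425/344736


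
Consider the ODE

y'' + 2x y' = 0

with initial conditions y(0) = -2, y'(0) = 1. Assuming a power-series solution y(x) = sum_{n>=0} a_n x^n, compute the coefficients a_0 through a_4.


Ansatz: y(x) = sum_{n>=0} a_n x^n, so y'(x) = sum_{n>=1} n a_n x^(n-1) and y''(x) = sum_{n>=2} n(n-1) a_n x^(n-2).
Substitute into P(x) y'' + Q(x) y' + R(x) y = 0 with P(x) = 1, Q(x) = 2x, R(x) = 0, and match powers of x.
Initial conditions: a_0 = -2, a_1 = 1.
Setting the coefficient of each power of x to zero and solving order by order (substituting the coefficients already found):
  x^0: 2 a_2 = 0  ->  a_2 = 0
  x^1: 6 a_3 + 2 a_1 = 0  ->  6 a_3 = -2 a_1 = -2  ->  a_3 = -1/3
  x^2: 12 a_4 + 4 a_2 = 0  ->  12 a_4 = -4 a_2 = 0  ->  a_4 = 0
Truncated series: y(x) = -2 + x - (1/3) x^3 + O(x^5).

a_0 = -2; a_1 = 1; a_2 = 0; a_3 = -1/3; a_4 = 0


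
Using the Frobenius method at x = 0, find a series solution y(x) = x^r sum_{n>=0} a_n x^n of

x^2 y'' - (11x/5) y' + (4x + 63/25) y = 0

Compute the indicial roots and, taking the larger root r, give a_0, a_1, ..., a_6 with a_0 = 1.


Write in Frobenius form y'' + (p(x)/x) y' + (q(x)/x^2) y = 0:
  p(x) = -11/5,  q(x) = 4x + 63/25.
Indicial equation: r(r-1) + (-11/5) r + (63/25) = 0 -> roots r_1 = 9/5, r_2 = 7/5.
Take r = r_1 = 9/5. Let y(x) = x^r sum_{n>=0} a_n x^n with a_0 = 1.
Substitute y = x^r sum a_n x^n and match x^{r+n}. The recurrence is
  D(n) a_n + 4 a_{n-1} = 0,  where D(n) = (r+n)(r+n-1) + (-11/5)(r+n) + (63/25).
  a_n = -4 / D(n) * a_{n-1}.
Since the indicial polynomial factors as (r - r_1)(r - r_2), D(n) = (r_1 + n - r_1)(r_1 + n - r_2) = n(n + 2/5).
Evaluating step by step (a_0 = 1):
  n = 1: D(1) = 1(1 + 2/5) = 7/5; numerator = -4(1) = -4; a_1 = (-4)/(7/5) = -20/7
  n = 2: D(2) = 2(2 + 2/5) = 24/5; numerator = -4(-20/7) = 80/7; a_2 = (80/7)/(24/5) = 50/21
  n = 3: D(3) = 3(3 + 2/5) = 51/5; numerator = -4(50/21) = -200/21; a_3 = (-200/21)/(51/5) = -1000/1071
  n = 4: D(4) = 4(4 + 2/5) = 88/5; numerator = -4(-1000/1071) = 4000/1071; a_4 = (4000/1071)/(88/5) = 2500/11781
  n = 5: D(5) = 5(5 + 2/5) = 27; numerator = -4(2500/11781) = -10000/11781; a_5 = (-10000/11781)/(27) = -10000/318087
  n = 6: D(6) = 6(6 + 2/5) = 192/5; numerator = -4(-10000/318087) = 40000/318087; a_6 = (40000/318087)/(192/5) = 3125/954261

r = 9/5; a_0 = 1; a_1 = -20/7; a_2 = 50/21; a_3 = -1000/1071; a_4 = 2500/11781; a_5 = -10000/318087; a_6 = 3125/954261


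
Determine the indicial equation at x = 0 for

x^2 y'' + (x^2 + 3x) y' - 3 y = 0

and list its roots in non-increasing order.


Divide by x^2 to reach normal form y'' + P_1(x) y' + P_2(x) y = 0 with P_1(x) = 1 + 3/x and P_2(x) = -3/x^2.
x = 0 is a singular point because the y'-coefficient 1 + 3/x has a pole at x = 0 and the y-coefficient -3/x^2 has a pole at x = 0.
It is a regular singular point because x P_1(x) = p(x) = x + 3 and x^2 P_2(x) = q(x) = -3 are polynomials, hence analytic at x = 0.
p(0) = 3,  q(0) = -3.
Indicial equation: r(r-1) + p(0) r + q(0) = 0, i.e. r^2 + (p(0) - 1) r + q(0) = 0, i.e. r^2 + 2 r - 3 = 0.
Discriminant: (2)^2 - 4(-3) = 16, so r = (-2 ± 4)/2.
Solving: r_1 = 1, r_2 = -3.

indicial: r^2 + 2 r - 3 = 0; roots r_1 = 1, r_2 = -3


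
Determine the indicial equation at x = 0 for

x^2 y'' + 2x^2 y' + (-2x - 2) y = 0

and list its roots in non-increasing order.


Divide by x^2 to reach normal form y'' + P_1(x) y' + P_2(x) y = 0 with P_1(x) = 2 and P_2(x) = -2/x - 2/x^2.
x = 0 is a singular point because the y-coefficient -2/x - 2/x^2 has a pole at x = 0.
It is a regular singular point because x P_1(x) = p(x) = 2x and x^2 P_2(x) = q(x) = -2x - 2 are polynomials, hence analytic at x = 0.
p(0) = 0,  q(0) = -2.
Indicial equation: r(r-1) + p(0) r + q(0) = 0, i.e. r^2 + (p(0) - 1) r + q(0) = 0, i.e. r^2 - 1 r - 2 = 0.
Discriminant: (-1)^2 - 4(-2) = 9, so r = (1 ± 3)/2.
Solving: r_1 = 2, r_2 = -1.

indicial: r^2 - 1 r - 2 = 0; roots r_1 = 2, r_2 = -1


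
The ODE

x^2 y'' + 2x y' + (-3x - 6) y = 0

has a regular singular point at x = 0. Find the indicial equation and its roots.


Divide by x^2 to reach normal form y'' + P_1(x) y' + P_2(x) y = 0 with P_1(x) = 2/x and P_2(x) = -3/x - 6/x^2.
x = 0 is a singular point because the y'-coefficient 2/x has a pole at x = 0 and the y-coefficient -3/x - 6/x^2 has a pole at x = 0.
It is a regular singular point because x P_1(x) = p(x) = 2 and x^2 P_2(x) = q(x) = -3x - 6 are polynomials, hence analytic at x = 0.
p(0) = 2,  q(0) = -6.
Indicial equation: r(r-1) + p(0) r + q(0) = 0, i.e. r^2 + (p(0) - 1) r + q(0) = 0, i.e. r^2 + 1 r - 6 = 0.
Discriminant: (1)^2 - 4(-6) = 25, so r = (-1 ± 5)/2.
Solving: r_1 = 2, r_2 = -3.

indicial: r^2 + 1 r - 6 = 0; roots r_1 = 2, r_2 = -3


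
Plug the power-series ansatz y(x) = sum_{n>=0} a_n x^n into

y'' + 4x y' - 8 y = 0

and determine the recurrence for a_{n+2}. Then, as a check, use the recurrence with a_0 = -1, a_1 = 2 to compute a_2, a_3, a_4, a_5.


Substitute y = sum_n a_n x^n.
y''(x) has coefficient (n+2)(n+1) a_{n+2} at x^n;
4 x y'(x) has coefficient 4 n a_n at x^n (shift);
-8 y(x) has coefficient -8 a_n at x^n.
Matching x^n: (n+2)(n+1) a_{n+2} + (4n - 8) a_n = 0.
Thus a_{n+2} = (-4n + 8) / ((n+1)(n+2)) * a_n.

Check with a_0 = -1, a_1 = 2 (apply the recurrence for n = 0, 1, 2, 3): a_0 = -1, a_1 = 2, a_2 = -4, a_3 = 4/3, a_4 = 0, a_5 = -4/15.

a_(n+2) = (-4n + 8) / ((n+1)(n+2)) * a_n; check: a_0 = -1, a_1 = 2, a_2 = -4, a_3 = 4/3, a_4 = 0, a_5 = -4/15


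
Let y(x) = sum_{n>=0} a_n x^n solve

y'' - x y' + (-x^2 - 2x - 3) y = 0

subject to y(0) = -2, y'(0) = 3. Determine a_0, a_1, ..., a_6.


Ansatz: y(x) = sum_{n>=0} a_n x^n, so y'(x) = sum_{n>=1} n a_n x^(n-1) and y''(x) = sum_{n>=2} n(n-1) a_n x^(n-2).
Substitute into P(x) y'' + Q(x) y' + R(x) y = 0 with P(x) = 1, Q(x) = -x, R(x) = -x^2 - 2x - 3, and match powers of x.
Initial conditions: a_0 = -2, a_1 = 3.
Setting the coefficient of each power of x to zero and solving order by order (substituting the coefficients already found):
  x^0: 2 a_2 - 3 a_0 = 0  ->  2 a_2 = 3 a_0 = -6  ->  a_2 = -3
  x^1: 6 a_3 - 4 a_1 - 2 a_0 = 0  ->  6 a_3 = 4 a_1 + 2 a_0 = 8  ->  a_3 = 4/3
  x^2: 12 a_4 - 5 a_2 - 2 a_1 - a_0 = 0  ->  12 a_4 = 5 a_2 + 2 a_1 + a_0 = -11  ->  a_4 = -11/12
  x^3: 20 a_5 - 6 a_3 - 2 a_2 - a_1 = 0  ->  20 a_5 = 6 a_3 + 2 a_2 + a_1 = 5  ->  a_5 = 1/4
  x^4: 30 a_6 - 7 a_4 - 2 a_3 - a_2 = 0  ->  30 a_6 = 7 a_4 + 2 a_3 + a_2 = -27/4  ->  a_6 = -9/40
Truncated series: y(x) = -2 + 3 x - 3 x^2 + (4/3) x^3 - (11/12) x^4 + (1/4) x^5 - (9/40) x^6 + O(x^7).

a_0 = -2; a_1 = 3; a_2 = -3; a_3 = 4/3; a_4 = -11/12; a_5 = 1/4; a_6 = -9/40


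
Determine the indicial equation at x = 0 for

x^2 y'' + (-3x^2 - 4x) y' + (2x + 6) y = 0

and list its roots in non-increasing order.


Divide by x^2 to reach normal form y'' + P_1(x) y' + P_2(x) y = 0 with P_1(x) = -3 - 4/x and P_2(x) = 2/x + 6/x^2.
x = 0 is a singular point because the y'-coefficient -3 - 4/x has a pole at x = 0 and the y-coefficient 2/x + 6/x^2 has a pole at x = 0.
It is a regular singular point because x P_1(x) = p(x) = -3x - 4 and x^2 P_2(x) = q(x) = 2x + 6 are polynomials, hence analytic at x = 0.
p(0) = -4,  q(0) = 6.
Indicial equation: r(r-1) + p(0) r + q(0) = 0, i.e. r^2 + (p(0) - 1) r + q(0) = 0, i.e. r^2 - 5 r + 6 = 0.
Discriminant: (-5)^2 - 4(6) = 1, so r = (5 ± 1)/2.
Solving: r_1 = 3, r_2 = 2.

indicial: r^2 - 5 r + 6 = 0; roots r_1 = 3, r_2 = 2


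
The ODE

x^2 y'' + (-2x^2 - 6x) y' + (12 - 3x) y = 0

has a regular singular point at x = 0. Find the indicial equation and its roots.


Divide by x^2 to reach normal form y'' + P_1(x) y' + P_2(x) y = 0 with P_1(x) = -2 - 6/x and P_2(x) = -3/x + 12/x^2.
x = 0 is a singular point because the y'-coefficient -2 - 6/x has a pole at x = 0 and the y-coefficient -3/x + 12/x^2 has a pole at x = 0.
It is a regular singular point because x P_1(x) = p(x) = -2x - 6 and x^2 P_2(x) = q(x) = 12 - 3x are polynomials, hence analytic at x = 0.
p(0) = -6,  q(0) = 12.
Indicial equation: r(r-1) + p(0) r + q(0) = 0, i.e. r^2 + (p(0) - 1) r + q(0) = 0, i.e. r^2 - 7 r + 12 = 0.
Discriminant: (-7)^2 - 4(12) = 1, so r = (7 ± 1)/2.
Solving: r_1 = 4, r_2 = 3.

indicial: r^2 - 7 r + 12 = 0; roots r_1 = 4, r_2 = 3


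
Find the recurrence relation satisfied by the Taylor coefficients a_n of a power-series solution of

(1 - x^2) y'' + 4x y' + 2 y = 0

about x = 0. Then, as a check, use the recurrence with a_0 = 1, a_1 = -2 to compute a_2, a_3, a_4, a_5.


Substitute y = sum_n a_n x^n.
(1 - 1 x^2) y'' contributes (n+2)(n+1) a_{n+2} - n(n-1) a_n at x^n.
4 x y'(x) contributes 4 n a_n at x^n.
2 y(x) contributes 2 a_n at x^n.
Matching x^n: (n+2)(n+1) a_{n+2} + (-n(n-1) + 4 n + 2) a_n = 0.
Thus a_{n+2} = (n(n-1) - 4 n - 2) / ((n+1)(n+2)) * a_n.

Check with a_0 = 1, a_1 = -2 (apply the recurrence for n = 0, 1, 2, 3): a_0 = 1, a_1 = -2, a_2 = -1, a_3 = 2, a_4 = 2/3, a_5 = -4/5.

a_(n+2) = (n(n-1) - 4 n - 2) / ((n+1)(n+2)) * a_n; check: a_0 = 1, a_1 = -2, a_2 = -1, a_3 = 2, a_4 = 2/3, a_5 = -4/5


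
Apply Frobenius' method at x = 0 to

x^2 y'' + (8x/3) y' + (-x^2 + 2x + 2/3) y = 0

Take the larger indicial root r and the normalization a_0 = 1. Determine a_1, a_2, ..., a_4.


Write in Frobenius form y'' + (p(x)/x) y' + (q(x)/x^2) y = 0:
  p(x) = 8/3,  q(x) = -x^2 + 2x + 2/3.
Indicial equation: r(r-1) + (8/3) r + (2/3) = 0 -> roots r_1 = -2/3, r_2 = -1.
Take r = r_1 = -2/3. Let y(x) = x^r sum_{n>=0} a_n x^n with a_0 = 1.
Substitute y = x^r sum a_n x^n and match x^{r+n}. The recurrence is
  D(n) a_n + 2 a_{n-1} - 1 a_{n-2} = 0,  where D(n) = (r+n)(r+n-1) + (8/3)(r+n) + (2/3).
  a_n = [-2 a_{n-1} + 1 a_{n-2}] / D(n).
Since the indicial polynomial factors as (r - r_1)(r - r_2), D(n) = (r_1 + n - r_1)(r_1 + n - r_2) = n(n + 1/3).
Evaluating step by step (a_0 = 1):
  n = 1: D(1) = 1(1 + 1/3) = 4/3; numerator = -2(1) = -2; a_1 = (-2)/(4/3) = -3/2
  n = 2: D(2) = 2(2 + 1/3) = 14/3; numerator = -2(-3/2) + 1(1) = 4; a_2 = (4)/(14/3) = 6/7
  n = 3: D(3) = 3(3 + 1/3) = 10; numerator = -2(6/7) + 1(-3/2) = -45/14; a_3 = (-45/14)/(10) = -9/28
  n = 4: D(4) = 4(4 + 1/3) = 52/3; numerator = -2(-9/28) + 1(6/7) = 3/2; a_4 = (3/2)/(52/3) = 9/104

r = -2/3; a_0 = 1; a_1 = -3/2; a_2 = 6/7; a_3 = -9/28; a_4 = 9/104


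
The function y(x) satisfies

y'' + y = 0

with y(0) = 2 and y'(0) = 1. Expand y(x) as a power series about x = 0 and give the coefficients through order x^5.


Ansatz: y(x) = sum_{n>=0} a_n x^n, so y'(x) = sum_{n>=1} n a_n x^(n-1) and y''(x) = sum_{n>=2} n(n-1) a_n x^(n-2).
Substitute into P(x) y'' + Q(x) y' + R(x) y = 0 with P(x) = 1, Q(x) = 0, R(x) = 1, and match powers of x.
Initial conditions: a_0 = 2, a_1 = 1.
Setting the coefficient of each power of x to zero and solving order by order (substituting the coefficients already found):
  x^0: 2 a_2 + a_0 = 0  ->  2 a_2 = -a_0 = -2  ->  a_2 = -1
  x^1: 6 a_3 + a_1 = 0  ->  6 a_3 = -a_1 = -1  ->  a_3 = -1/6
  x^2: 12 a_4 + a_2 = 0  ->  12 a_4 = -a_2 = 1  ->  a_4 = 1/12
  x^3: 20 a_5 + a_3 = 0  ->  20 a_5 = -a_3 = 1/6  ->  a_5 = 1/120
Truncated series: y(x) = 2 + x - x^2 - (1/6) x^3 + (1/12) x^4 + (1/120) x^5 + O(x^6).

a_0 = 2; a_1 = 1; a_2 = -1; a_3 = -1/6; a_4 = 1/12; a_5 = 1/120


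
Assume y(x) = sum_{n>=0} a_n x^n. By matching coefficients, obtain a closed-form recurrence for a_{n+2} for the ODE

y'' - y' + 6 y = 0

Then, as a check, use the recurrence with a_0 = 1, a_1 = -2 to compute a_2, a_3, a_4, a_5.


Substitute y = sum_n a_n x^n.
y''(x) has coefficient (n+2)(n+1) a_{n+2} at x^n;
-y'(x) has coefficient -(n+1) a_{n+1} at x^n;
6 y(x) has coefficient 6 a_n at x^n.
Matching x^n: (n+2)(n+1) a_{n+2} - (n+1) a_{n+1} + 6 a_n = 0.
Thus a_{n+2} = [(n+1) a_{n+1} - 6 a_n] / ((n+1)(n+2)).

Check with a_0 = 1, a_1 = -2 (apply the recurrence for n = 0, 1, 2, 3): a_0 = 1, a_1 = -2, a_2 = -4, a_3 = 2/3, a_4 = 13/6, a_5 = 7/30.

a_(n+2) = [(n+1) a_(n+1) - 6 a_n] / ((n+1)(n+2)); check: a_0 = 1, a_1 = -2, a_2 = -4, a_3 = 2/3, a_4 = 13/6, a_5 = 7/30


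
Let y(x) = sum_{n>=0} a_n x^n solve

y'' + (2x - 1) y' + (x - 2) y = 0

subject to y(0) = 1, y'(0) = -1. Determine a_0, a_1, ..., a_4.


Ansatz: y(x) = sum_{n>=0} a_n x^n, so y'(x) = sum_{n>=1} n a_n x^(n-1) and y''(x) = sum_{n>=2} n(n-1) a_n x^(n-2).
Substitute into P(x) y'' + Q(x) y' + R(x) y = 0 with P(x) = 1, Q(x) = 2x - 1, R(x) = x - 2, and match powers of x.
Initial conditions: a_0 = 1, a_1 = -1.
Setting the coefficient of each power of x to zero and solving order by order (substituting the coefficients already found):
  x^0: 2 a_2 - a_1 - 2 a_0 = 0  ->  2 a_2 = a_1 + 2 a_0 = 1  ->  a_2 = 1/2
  x^1: 6 a_3 - 2 a_2 + a_0 = 0  ->  6 a_3 = 2 a_2 - a_0 = 0  ->  a_3 = 0
  x^2: 12 a_4 - 3 a_3 + 2 a_2 + a_1 = 0  ->  12 a_4 = 3 a_3 - 2 a_2 - a_1 = 0  ->  a_4 = 0
Truncated series: y(x) = 1 - x + (1/2) x^2 + O(x^5).

a_0 = 1; a_1 = -1; a_2 = 1/2; a_3 = 0; a_4 = 0


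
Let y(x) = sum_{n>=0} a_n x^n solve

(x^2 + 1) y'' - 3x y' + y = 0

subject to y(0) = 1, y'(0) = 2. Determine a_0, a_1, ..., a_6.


Ansatz: y(x) = sum_{n>=0} a_n x^n, so y'(x) = sum_{n>=1} n a_n x^(n-1) and y''(x) = sum_{n>=2} n(n-1) a_n x^(n-2).
Substitute into P(x) y'' + Q(x) y' + R(x) y = 0 with P(x) = x^2 + 1, Q(x) = -3x, R(x) = 1, and match powers of x.
Initial conditions: a_0 = 1, a_1 = 2.
Setting the coefficient of each power of x to zero and solving order by order (substituting the coefficients already found):
  x^0: 2 a_2 + a_0 = 0  ->  2 a_2 = -a_0 = -1  ->  a_2 = -1/2
  x^1: 6 a_3 - 2 a_1 = 0  ->  6 a_3 = 2 a_1 = 4  ->  a_3 = 2/3
  x^2: 12 a_4 - 3 a_2 = 0  ->  12 a_4 = 3 a_2 = -3/2  ->  a_4 = -1/8
  x^3: 20 a_5 - 2 a_3 = 0  ->  20 a_5 = 2 a_3 = 4/3  ->  a_5 = 1/15
  x^4: 30 a_6 + a_4 = 0  ->  30 a_6 = -a_4 = 1/8  ->  a_6 = 1/240
Truncated series: y(x) = 1 + 2 x - (1/2) x^2 + (2/3) x^3 - (1/8) x^4 + (1/15) x^5 + (1/240) x^6 + O(x^7).

a_0 = 1; a_1 = 2; a_2 = -1/2; a_3 = 2/3; a_4 = -1/8; a_5 = 1/15; a_6 = 1/240


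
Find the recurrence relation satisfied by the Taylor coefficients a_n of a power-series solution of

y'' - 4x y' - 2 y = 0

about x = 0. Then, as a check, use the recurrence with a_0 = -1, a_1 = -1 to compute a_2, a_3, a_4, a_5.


Substitute y = sum_n a_n x^n.
y''(x) has coefficient (n+2)(n+1) a_{n+2} at x^n;
-4 x y'(x) has coefficient -4 n a_n at x^n (shift);
-2 y(x) has coefficient -2 a_n at x^n.
Matching x^n: (n+2)(n+1) a_{n+2} + (-4n - 2) a_n = 0.
Thus a_{n+2} = (4n + 2) / ((n+1)(n+2)) * a_n.

Check with a_0 = -1, a_1 = -1 (apply the recurrence for n = 0, 1, 2, 3): a_0 = -1, a_1 = -1, a_2 = -1, a_3 = -1, a_4 = -5/6, a_5 = -7/10.

a_(n+2) = (4n + 2) / ((n+1)(n+2)) * a_n; check: a_0 = -1, a_1 = -1, a_2 = -1, a_3 = -1, a_4 = -5/6, a_5 = -7/10


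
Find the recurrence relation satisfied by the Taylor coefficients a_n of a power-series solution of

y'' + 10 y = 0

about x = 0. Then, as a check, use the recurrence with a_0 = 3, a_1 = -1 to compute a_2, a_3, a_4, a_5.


Substitute y = sum_n a_n x^n into y'' + (const) y = 0.
y''(x) = sum_{n>=0} (n+2)(n+1) a_{n+2} x^n.
The ODE becomes sum_n [(n+2)(n+1) a_{n+2} + 10 a_n] x^n = 0.
Setting each coefficient to zero gives the recurrence:
  (n+2)(n+1) a_{n+2} + 10 a_n = 0,
  a_{n+2} = -10 / ((n+1)(n+2)) a_n.

Check with a_0 = 3, a_1 = -1 (apply the recurrence for n = 0, 1, 2, 3): a_0 = 3, a_1 = -1, a_2 = -15, a_3 = 5/3, a_4 = 25/2, a_5 = -5/6.

a_{n+2} = -10/((n+1)(n+2)) * a_n; check: a_0 = 3, a_1 = -1, a_2 = -15, a_3 = 5/3, a_4 = 25/2, a_5 = -5/6


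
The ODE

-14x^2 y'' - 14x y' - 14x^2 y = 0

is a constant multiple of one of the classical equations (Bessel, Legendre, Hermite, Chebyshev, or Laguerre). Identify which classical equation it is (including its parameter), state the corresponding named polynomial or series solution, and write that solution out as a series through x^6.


All three coefficients share the factor -14; dividing through by -14 gives  x^2 y'' + x y' + x^2 y = 0.
This matches the Bessel equation x^2 y'' + x y' + (x^2 - nu^2) y = 0 with nu^2 = 0, so nu = 0; the solution bounded at x = 0 is J_0(x).
Frobenius at x = 0: indicial roots ±nu; for r = nu the recurrence k(k + 2nu) c_k = -c_{k-2} gives the standard series J_nu(x) = sum_{k>=0} (-1)^k / (k! (k+nu)!) (x/2)^(2k+nu). Evaluate the first 4 terms:
  k = 0: (-1)^0 / (0! * 0! * 2^0) x^0 = 1/(1*1*1) x^0 = (1) x^0
  k = 1: (-1)^1 / (1! * 1! * 2^2) x^2 = -1/(1*1*4) x^2 = (-1/4) x^2
  k = 2: (-1)^2 / (2! * 2! * 2^4) x^4 = 1/(2*2*16) x^4 = (1/64) x^4
  k = 3: (-1)^3 / (3! * 3! * 2^6) x^6 = -1/(6*6*64) x^6 = (-1/2304) x^6
Hence J_0(x) = -x^6/2304 + x^4/64 - x^2/4 + 1 + ....

J_0(x); series = -x^6/2304 + x^4/64 - x^2/4 + 1


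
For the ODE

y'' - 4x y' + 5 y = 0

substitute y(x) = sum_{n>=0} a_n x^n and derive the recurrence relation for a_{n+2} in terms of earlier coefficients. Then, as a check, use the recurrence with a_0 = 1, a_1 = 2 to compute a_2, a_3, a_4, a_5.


Substitute y = sum_n a_n x^n.
y''(x) has coefficient (n+2)(n+1) a_{n+2} at x^n;
-4 x y'(x) has coefficient -4 n a_n at x^n (shift);
5 y(x) has coefficient 5 a_n at x^n.
Matching x^n: (n+2)(n+1) a_{n+2} + (-4n + 5) a_n = 0.
Thus a_{n+2} = (4n - 5) / ((n+1)(n+2)) * a_n.

Check with a_0 = 1, a_1 = 2 (apply the recurrence for n = 0, 1, 2, 3): a_0 = 1, a_1 = 2, a_2 = -5/2, a_3 = -1/3, a_4 = -5/8, a_5 = -7/60.

a_(n+2) = (4n - 5) / ((n+1)(n+2)) * a_n; check: a_0 = 1, a_1 = 2, a_2 = -5/2, a_3 = -1/3, a_4 = -5/8, a_5 = -7/60


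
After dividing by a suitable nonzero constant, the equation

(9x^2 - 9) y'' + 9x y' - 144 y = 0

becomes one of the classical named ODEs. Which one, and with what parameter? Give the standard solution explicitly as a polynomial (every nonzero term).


All three coefficients share the factor -9; dividing through by -9 gives  (1 - x^2) y'' - x y' + 16 y = 0.
This matches the Chebyshev equation (1 - x^2) y'' - x y' + n^2 y = 0 (note the -x y' term, not -2x y') with n^2 = 16, so n = 4; the polynomial solution is T_4(x).
With y = sum_k a_k x^k, matching x^k gives (k+2)(k+1) a_{k+2} = (k^2 - n^2) a_k = (k - 4)(k + 4) a_k. The right side vanishes at k = 4, so the series with the parity of 4 terminates at degree 4.
Standard normalization: leading coefficient of T_n is 2^(n-1), so a_4 = 2^3 = 8. Work downward with a_k = (k+1)(k+2) a_{k+2} / ((k - 4)(k + 4)):
  a_2 = (3)(4)(8) / ((2 - 4)(2 + 4)) = 96/(-12) = -8
  a_0 = (1)(2)(-8) / ((0 - 4)(0 + 4)) = -16/(-16) = 1
Hence T_4(x) = 8 x^4 - 8 x^2 + 1.

T_4(x); series = 8 x^4 - 8 x^2 + 1


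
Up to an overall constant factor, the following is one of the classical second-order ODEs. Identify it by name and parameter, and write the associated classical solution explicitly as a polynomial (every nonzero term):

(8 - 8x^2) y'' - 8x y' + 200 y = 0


All three coefficients share the factor 8; dividing through by 8 gives  (1 - x^2) y'' - x y' + 25 y = 0.
This matches the Chebyshev equation (1 - x^2) y'' - x y' + n^2 y = 0 (note the -x y' term, not -2x y') with n^2 = 25, so n = 5; the polynomial solution is T_5(x).
With y = sum_k a_k x^k, matching x^k gives (k+2)(k+1) a_{k+2} = (k^2 - n^2) a_k = (k - 5)(k + 5) a_k. The right side vanishes at k = 5, so the series with the parity of 5 terminates at degree 5.
Standard normalization: leading coefficient of T_n is 2^(n-1), so a_5 = 2^4 = 16. Work downward with a_k = (k+1)(k+2) a_{k+2} / ((k - 5)(k + 5)):
  a_3 = (4)(5)(16) / ((3 - 5)(3 + 5)) = 320/(-16) = -20
  a_1 = (2)(3)(-20) / ((1 - 5)(1 + 5)) = -120/(-24) = 5
Hence T_5(x) = 16 x^5 - 20 x^3 + 5 x.

T_5(x); series = 16 x^5 - 20 x^3 + 5 x


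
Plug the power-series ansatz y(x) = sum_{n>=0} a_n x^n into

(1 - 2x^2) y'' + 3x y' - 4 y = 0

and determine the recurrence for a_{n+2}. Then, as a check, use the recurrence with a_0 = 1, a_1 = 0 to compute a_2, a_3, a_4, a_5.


Substitute y = sum_n a_n x^n.
(1 - 2 x^2) y'' contributes (n+2)(n+1) a_{n+2} - 2 n(n-1) a_n at x^n.
3 x y'(x) contributes 3 n a_n at x^n.
-4 y(x) contributes -4 a_n at x^n.
Matching x^n: (n+2)(n+1) a_{n+2} + (-2 n(n-1) + 3 n - 4) a_n = 0.
Thus a_{n+2} = (2 n(n-1) - 3 n + 4) / ((n+1)(n+2)) * a_n.

Check with a_0 = 1, a_1 = 0 (apply the recurrence for n = 0, 1, 2, 3): a_0 = 1, a_1 = 0, a_2 = 2, a_3 = 0, a_4 = 1/3, a_5 = 0.

a_(n+2) = (2 n(n-1) - 3 n + 4) / ((n+1)(n+2)) * a_n; check: a_0 = 1, a_1 = 0, a_2 = 2, a_3 = 0, a_4 = 1/3, a_5 = 0


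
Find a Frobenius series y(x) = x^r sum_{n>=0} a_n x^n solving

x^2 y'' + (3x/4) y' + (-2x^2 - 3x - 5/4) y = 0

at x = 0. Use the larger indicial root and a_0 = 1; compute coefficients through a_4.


Write in Frobenius form y'' + (p(x)/x) y' + (q(x)/x^2) y = 0:
  p(x) = 3/4,  q(x) = -2x^2 - 3x - 5/4.
Indicial equation: r(r-1) + (3/4) r + (-5/4) = 0 -> roots r_1 = 5/4, r_2 = -1.
Take r = r_1 = 5/4. Let y(x) = x^r sum_{n>=0} a_n x^n with a_0 = 1.
Substitute y = x^r sum a_n x^n and match x^{r+n}. The recurrence is
  D(n) a_n - 3 a_{n-1} - 2 a_{n-2} = 0,  where D(n) = (r+n)(r+n-1) + (3/4)(r+n) + (-5/4).
  a_n = [3 a_{n-1} + 2 a_{n-2}] / D(n).
Since the indicial polynomial factors as (r - r_1)(r - r_2), D(n) = (r_1 + n - r_1)(r_1 + n - r_2) = n(n + 9/4).
Evaluating step by step (a_0 = 1):
  n = 1: D(1) = 1(1 + 9/4) = 13/4; numerator = 3(1) = 3; a_1 = (3)/(13/4) = 12/13
  n = 2: D(2) = 2(2 + 9/4) = 17/2; numerator = 3(12/13) + 2(1) = 62/13; a_2 = (62/13)/(17/2) = 124/221
  n = 3: D(3) = 3(3 + 9/4) = 63/4; numerator = 3(124/221) + 2(12/13) = 60/17; a_3 = (60/17)/(63/4) = 80/357
  n = 4: D(4) = 4(4 + 9/4) = 25; numerator = 3(80/357) + 2(124/221) = 2776/1547; a_4 = (2776/1547)/(25) = 2776/38675

r = 5/4; a_0 = 1; a_1 = 12/13; a_2 = 124/221; a_3 = 80/357; a_4 = 2776/38675


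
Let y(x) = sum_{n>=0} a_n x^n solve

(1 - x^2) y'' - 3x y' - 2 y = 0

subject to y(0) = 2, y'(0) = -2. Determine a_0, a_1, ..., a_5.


Ansatz: y(x) = sum_{n>=0} a_n x^n, so y'(x) = sum_{n>=1} n a_n x^(n-1) and y''(x) = sum_{n>=2} n(n-1) a_n x^(n-2).
Substitute into P(x) y'' + Q(x) y' + R(x) y = 0 with P(x) = 1 - x^2, Q(x) = -3x, R(x) = -2, and match powers of x.
Initial conditions: a_0 = 2, a_1 = -2.
Setting the coefficient of each power of x to zero and solving order by order (substituting the coefficients already found):
  x^0: 2 a_2 - 2 a_0 = 0  ->  2 a_2 = 2 a_0 = 4  ->  a_2 = 2
  x^1: 6 a_3 - 5 a_1 = 0  ->  6 a_3 = 5 a_1 = -10  ->  a_3 = -5/3
  x^2: 12 a_4 - 10 a_2 = 0  ->  12 a_4 = 10 a_2 = 20  ->  a_4 = 5/3
  x^3: 20 a_5 - 17 a_3 = 0  ->  20 a_5 = 17 a_3 = -85/3  ->  a_5 = -17/12
Truncated series: y(x) = 2 - 2 x + 2 x^2 - (5/3) x^3 + (5/3) x^4 - (17/12) x^5 + O(x^6).

a_0 = 2; a_1 = -2; a_2 = 2; a_3 = -5/3; a_4 = 5/3; a_5 = -17/12


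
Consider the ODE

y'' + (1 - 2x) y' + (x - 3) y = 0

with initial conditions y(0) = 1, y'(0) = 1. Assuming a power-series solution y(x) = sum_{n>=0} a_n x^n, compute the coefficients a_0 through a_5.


Ansatz: y(x) = sum_{n>=0} a_n x^n, so y'(x) = sum_{n>=1} n a_n x^(n-1) and y''(x) = sum_{n>=2} n(n-1) a_n x^(n-2).
Substitute into P(x) y'' + Q(x) y' + R(x) y = 0 with P(x) = 1, Q(x) = 1 - 2x, R(x) = x - 3, and match powers of x.
Initial conditions: a_0 = 1, a_1 = 1.
Setting the coefficient of each power of x to zero and solving order by order (substituting the coefficients already found):
  x^0: 2 a_2 + a_1 - 3 a_0 = 0  ->  2 a_2 = -a_1 + 3 a_0 = 2  ->  a_2 = 1
  x^1: 6 a_3 + 2 a_2 - 5 a_1 + a_0 = 0  ->  6 a_3 = -2 a_2 + 5 a_1 - a_0 = 2  ->  a_3 = 1/3
  x^2: 12 a_4 + 3 a_3 - 7 a_2 + a_1 = 0  ->  12 a_4 = -3 a_3 + 7 a_2 - a_1 = 5  ->  a_4 = 5/12
  x^3: 20 a_5 + 4 a_4 - 9 a_3 + a_2 = 0  ->  20 a_5 = -4 a_4 + 9 a_3 - a_2 = 1/3  ->  a_5 = 1/60
Truncated series: y(x) = 1 + x + x^2 + (1/3) x^3 + (5/12) x^4 + (1/60) x^5 + O(x^6).

a_0 = 1; a_1 = 1; a_2 = 1; a_3 = 1/3; a_4 = 5/12; a_5 = 1/60


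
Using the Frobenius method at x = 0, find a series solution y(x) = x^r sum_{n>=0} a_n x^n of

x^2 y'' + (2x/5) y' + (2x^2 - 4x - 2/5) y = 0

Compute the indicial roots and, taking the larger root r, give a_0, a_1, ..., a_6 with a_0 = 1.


Write in Frobenius form y'' + (p(x)/x) y' + (q(x)/x^2) y = 0:
  p(x) = 2/5,  q(x) = 2x^2 - 4x - 2/5.
Indicial equation: r(r-1) + (2/5) r + (-2/5) = 0 -> roots r_1 = 1, r_2 = -2/5.
Take r = r_1 = 1. Let y(x) = x^r sum_{n>=0} a_n x^n with a_0 = 1.
Substitute y = x^r sum a_n x^n and match x^{r+n}. The recurrence is
  D(n) a_n - 4 a_{n-1} + 2 a_{n-2} = 0,  where D(n) = (r+n)(r+n-1) + (2/5)(r+n) + (-2/5).
  a_n = [4 a_{n-1} - 2 a_{n-2}] / D(n).
Since the indicial polynomial factors as (r - r_1)(r - r_2), D(n) = (r_1 + n - r_1)(r_1 + n - r_2) = n(n + 7/5).
Evaluating step by step (a_0 = 1):
  n = 1: D(1) = 1(1 + 7/5) = 12/5; numerator = 4(1) = 4; a_1 = (4)/(12/5) = 5/3
  n = 2: D(2) = 2(2 + 7/5) = 34/5; numerator = 4(5/3) - 2(1) = 14/3; a_2 = (14/3)/(34/5) = 35/51
  n = 3: D(3) = 3(3 + 7/5) = 66/5; numerator = 4(35/51) - 2(5/3) = -10/17; a_3 = (-10/17)/(66/5) = -25/561
  n = 4: D(4) = 4(4 + 7/5) = 108/5; numerator = 4(-25/561) - 2(35/51) = -290/187; a_4 = (-290/187)/(108/5) = -725/10098
  n = 5: D(5) = 5(5 + 7/5) = 32; numerator = 4(-725/10098) - 2(-25/561) = -1000/5049; a_5 = (-1000/5049)/(32) = -125/20196
  n = 6: D(6) = 6(6 + 7/5) = 222/5; numerator = 4(-125/20196) - 2(-725/10098) = 200/1683; a_6 = (200/1683)/(222/5) = 500/186813

r = 1; a_0 = 1; a_1 = 5/3; a_2 = 35/51; a_3 = -25/561; a_4 = -725/10098; a_5 = -125/20196; a_6 = 500/186813
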